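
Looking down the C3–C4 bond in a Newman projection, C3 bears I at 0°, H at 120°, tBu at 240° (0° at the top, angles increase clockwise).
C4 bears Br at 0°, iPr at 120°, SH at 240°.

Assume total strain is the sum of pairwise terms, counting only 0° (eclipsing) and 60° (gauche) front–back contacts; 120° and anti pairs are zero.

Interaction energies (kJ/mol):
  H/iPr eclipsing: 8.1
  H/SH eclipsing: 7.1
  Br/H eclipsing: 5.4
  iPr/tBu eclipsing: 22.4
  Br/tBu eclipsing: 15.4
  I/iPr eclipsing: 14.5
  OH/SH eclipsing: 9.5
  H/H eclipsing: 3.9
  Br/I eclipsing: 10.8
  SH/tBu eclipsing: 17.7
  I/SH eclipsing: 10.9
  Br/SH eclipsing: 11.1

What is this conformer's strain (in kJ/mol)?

This conformer (eclipsed): I(0°)/Br(0°) eclipsed 10.8; H(120°)/iPr(120°) eclipsed 8.1; tBu(240°)/SH(240°) eclipsed 17.7 → 36.6 kJ/mol.

36.6 kJ/mol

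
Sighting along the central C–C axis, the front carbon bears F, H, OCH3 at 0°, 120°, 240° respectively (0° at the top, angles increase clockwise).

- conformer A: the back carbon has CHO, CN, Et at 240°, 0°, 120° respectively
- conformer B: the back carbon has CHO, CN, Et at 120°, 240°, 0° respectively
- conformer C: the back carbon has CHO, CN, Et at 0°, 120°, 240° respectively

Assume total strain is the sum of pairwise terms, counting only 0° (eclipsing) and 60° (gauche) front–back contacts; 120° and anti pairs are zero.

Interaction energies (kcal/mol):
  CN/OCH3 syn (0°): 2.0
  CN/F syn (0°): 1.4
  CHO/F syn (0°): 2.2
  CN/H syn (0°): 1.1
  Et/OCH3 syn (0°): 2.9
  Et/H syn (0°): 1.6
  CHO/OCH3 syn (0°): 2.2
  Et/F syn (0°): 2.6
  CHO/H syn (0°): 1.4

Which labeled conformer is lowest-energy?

A (eclipsed): F–CN eclipsed, H–Et eclipsed, OCH3–CHO eclipsed; 1.4 + 1.6 + 2.2 = 5.2 kcal/mol.
B (eclipsed): F–Et eclipsed, H–CHO eclipsed, OCH3–CN eclipsed; 2.6 + 1.4 + 2.0 = 6.0 kcal/mol.
C (eclipsed): F–CHO eclipsed, H–CN eclipsed, OCH3–Et eclipsed; 2.2 + 1.1 + 2.9 = 6.2 kcal/mol.
A has the lowest total (5.2 kcal/mol).

A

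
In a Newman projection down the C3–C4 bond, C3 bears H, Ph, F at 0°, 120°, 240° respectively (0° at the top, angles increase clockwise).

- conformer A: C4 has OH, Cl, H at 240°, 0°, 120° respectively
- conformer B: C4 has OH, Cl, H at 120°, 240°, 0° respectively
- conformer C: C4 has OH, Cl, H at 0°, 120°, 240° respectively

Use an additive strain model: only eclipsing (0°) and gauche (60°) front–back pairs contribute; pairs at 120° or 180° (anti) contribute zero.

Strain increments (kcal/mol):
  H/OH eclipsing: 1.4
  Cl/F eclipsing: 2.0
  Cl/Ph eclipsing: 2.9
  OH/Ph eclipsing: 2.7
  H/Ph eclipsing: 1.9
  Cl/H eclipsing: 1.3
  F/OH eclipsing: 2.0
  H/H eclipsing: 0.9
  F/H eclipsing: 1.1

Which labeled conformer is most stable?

A (eclipsed): H(0°)/Cl(0°) eclipsed 1.3; Ph(120°)/H(120°) eclipsed 1.9; F(240°)/OH(240°) eclipsed 2.0 → 5.2 kcal/mol.
B (eclipsed): H(0°)/H(0°) eclipsed 0.9; Ph(120°)/OH(120°) eclipsed 2.7; F(240°)/Cl(240°) eclipsed 2.0 → 5.6 kcal/mol.
C (eclipsed): H(0°)/OH(0°) eclipsed 1.4; Ph(120°)/Cl(120°) eclipsed 2.9; F(240°)/H(240°) eclipsed 1.1 → 5.4 kcal/mol.
A has the lowest total (5.2 kcal/mol).

A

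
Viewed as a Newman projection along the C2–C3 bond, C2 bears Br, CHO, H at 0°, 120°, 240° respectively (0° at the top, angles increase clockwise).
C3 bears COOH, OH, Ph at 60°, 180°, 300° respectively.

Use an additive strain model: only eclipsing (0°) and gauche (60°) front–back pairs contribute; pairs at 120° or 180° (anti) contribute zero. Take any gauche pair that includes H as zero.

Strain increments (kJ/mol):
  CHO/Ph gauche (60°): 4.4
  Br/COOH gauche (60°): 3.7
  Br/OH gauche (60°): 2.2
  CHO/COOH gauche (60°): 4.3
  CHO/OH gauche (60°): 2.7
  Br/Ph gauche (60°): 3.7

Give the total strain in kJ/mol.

14.4 kJ/mol

This conformer (staggered): Br(0°)/COOH(60°) gauche 3.7; Br(0°)/Ph(300°) gauche 3.7; CHO(120°)/COOH(60°) gauche 4.3; CHO(120°)/OH(180°) gauche 2.7 → 14.4 kJ/mol.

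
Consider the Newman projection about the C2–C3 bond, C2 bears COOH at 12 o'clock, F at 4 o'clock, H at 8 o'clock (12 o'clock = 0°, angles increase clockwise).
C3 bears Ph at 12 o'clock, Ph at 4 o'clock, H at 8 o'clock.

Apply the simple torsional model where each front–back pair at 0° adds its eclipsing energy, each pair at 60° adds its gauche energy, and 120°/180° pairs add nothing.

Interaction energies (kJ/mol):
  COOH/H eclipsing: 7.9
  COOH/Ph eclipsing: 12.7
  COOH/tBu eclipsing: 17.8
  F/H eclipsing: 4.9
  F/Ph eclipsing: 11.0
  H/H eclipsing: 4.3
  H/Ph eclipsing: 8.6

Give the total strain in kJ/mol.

This conformer (eclipsed): COOH–Ph eclipsed, F–Ph eclipsed, H–H eclipsed; 12.7 + 11.0 + 4.3 = 28.0 kJ/mol.

28.0 kJ/mol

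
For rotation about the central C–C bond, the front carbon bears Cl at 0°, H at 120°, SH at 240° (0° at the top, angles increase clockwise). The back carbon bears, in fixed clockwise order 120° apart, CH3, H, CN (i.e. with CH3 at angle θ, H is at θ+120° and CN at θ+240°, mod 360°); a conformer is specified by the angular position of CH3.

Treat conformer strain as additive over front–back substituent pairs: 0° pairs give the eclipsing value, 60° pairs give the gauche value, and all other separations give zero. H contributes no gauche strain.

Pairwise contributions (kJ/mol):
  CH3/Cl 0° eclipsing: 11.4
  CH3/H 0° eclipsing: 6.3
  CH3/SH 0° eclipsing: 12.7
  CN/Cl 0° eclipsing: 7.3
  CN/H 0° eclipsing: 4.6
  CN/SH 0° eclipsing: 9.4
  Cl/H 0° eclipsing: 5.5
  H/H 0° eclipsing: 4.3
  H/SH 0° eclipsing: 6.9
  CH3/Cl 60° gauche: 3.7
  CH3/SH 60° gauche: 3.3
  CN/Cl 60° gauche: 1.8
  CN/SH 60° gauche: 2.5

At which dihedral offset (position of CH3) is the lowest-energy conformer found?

180°

CH3 at 0° is eclipsed. Cl at 0° is eclipsed with CH3 at 0° (11.4); H at 120° is eclipsed with H at 120° (4.3); SH at 240° is eclipsed with CN at 240° (9.4). Total 25.1 kJ/mol.
CH3 at 60° is staggered. Cl at 0° is gauche with CH3 at 60° (3.7); Cl at 0° is gauche with CN at 300° (1.8); SH at 240° is gauche with CN at 300° (2.5). Total 8.0 kJ/mol.
CH3 at 120° is eclipsed. Cl at 0° is eclipsed with CN at 0° (7.3); H at 120° is eclipsed with CH3 at 120° (6.3); SH at 240° is eclipsed with H at 240° (6.9). Total 20.5 kJ/mol.
CH3 at 180° is staggered. Cl at 0° is gauche with CN at 60° (1.8); SH at 240° is gauche with CH3 at 180° (3.3). Total 5.1 kJ/mol.
CH3 at 240° is eclipsed. Cl at 0° is eclipsed with H at 0° (5.5); H at 120° is eclipsed with CN at 120° (4.6); SH at 240° is eclipsed with CH3 at 240° (12.7). Total 22.8 kJ/mol.
CH3 at 300° is staggered. Cl at 0° is gauche with CH3 at 300° (3.7); SH at 240° is gauche with CH3 at 300° (3.3); SH at 240° is gauche with CN at 180° (2.5). Total 9.5 kJ/mol.
The minimum (5.1 kJ/mol) occurs with CH3 at 180°.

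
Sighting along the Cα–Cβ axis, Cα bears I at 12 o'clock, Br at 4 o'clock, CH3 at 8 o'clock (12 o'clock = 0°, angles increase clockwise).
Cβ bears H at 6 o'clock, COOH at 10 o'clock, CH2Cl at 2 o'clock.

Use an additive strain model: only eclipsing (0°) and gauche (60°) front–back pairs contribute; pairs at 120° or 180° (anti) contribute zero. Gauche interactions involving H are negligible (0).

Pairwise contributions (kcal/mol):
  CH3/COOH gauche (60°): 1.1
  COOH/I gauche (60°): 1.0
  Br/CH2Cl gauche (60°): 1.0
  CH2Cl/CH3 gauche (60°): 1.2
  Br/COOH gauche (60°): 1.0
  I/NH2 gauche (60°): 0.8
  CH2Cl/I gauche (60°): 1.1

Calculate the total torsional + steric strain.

4.2 kcal/mol

This conformer (staggered): I–COOH gauche, I–CH2Cl gauche, Br–CH2Cl gauche, CH3–COOH gauche; 1.0 + 1.1 + 1.0 + 1.1 = 4.2 kcal/mol.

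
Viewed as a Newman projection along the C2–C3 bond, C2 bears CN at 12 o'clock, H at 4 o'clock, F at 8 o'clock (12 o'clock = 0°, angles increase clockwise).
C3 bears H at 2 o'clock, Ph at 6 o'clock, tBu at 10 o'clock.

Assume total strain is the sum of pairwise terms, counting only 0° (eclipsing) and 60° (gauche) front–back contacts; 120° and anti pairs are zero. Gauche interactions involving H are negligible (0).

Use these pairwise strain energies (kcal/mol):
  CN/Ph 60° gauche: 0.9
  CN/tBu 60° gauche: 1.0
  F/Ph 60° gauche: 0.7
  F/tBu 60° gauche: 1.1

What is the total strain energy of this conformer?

2.8 kcal/mol

This conformer (staggered): CN(0°)/tBu(300°) gauche 1.0; F(240°)/Ph(180°) gauche 0.7; F(240°)/tBu(300°) gauche 1.1 → 2.8 kcal/mol.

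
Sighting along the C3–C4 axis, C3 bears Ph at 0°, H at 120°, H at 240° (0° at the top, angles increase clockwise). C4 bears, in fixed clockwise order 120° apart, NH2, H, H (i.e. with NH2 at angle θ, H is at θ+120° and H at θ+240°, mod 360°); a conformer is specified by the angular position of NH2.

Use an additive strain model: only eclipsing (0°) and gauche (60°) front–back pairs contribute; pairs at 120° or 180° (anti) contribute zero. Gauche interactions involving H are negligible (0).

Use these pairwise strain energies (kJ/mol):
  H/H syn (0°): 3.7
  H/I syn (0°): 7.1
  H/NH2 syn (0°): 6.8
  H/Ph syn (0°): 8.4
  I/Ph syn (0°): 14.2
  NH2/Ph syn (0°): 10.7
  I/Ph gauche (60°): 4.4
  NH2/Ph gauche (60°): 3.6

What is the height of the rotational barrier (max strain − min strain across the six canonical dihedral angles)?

18.9 kJ/mol

NH2 at 0° (eclipsed): Ph–NH2 eclipsed, H–H eclipsed, H–H eclipsed; 10.7 + 3.7 + 3.7 = 18.1 kJ/mol.
NH2 at 60° (staggered): Ph–NH2 gauche; 3.6 = 3.6 kJ/mol.
NH2 at 120° (eclipsed): Ph–H eclipsed, H–NH2 eclipsed, H–H eclipsed; 8.4 + 6.8 + 3.7 = 18.9 kJ/mol.
NH2 at 180° (staggered): no non-H gauche contacts → 0.0 kJ/mol.
NH2 at 240° (eclipsed): Ph–H eclipsed, H–H eclipsed, H–NH2 eclipsed; 8.4 + 3.7 + 6.8 = 18.9 kJ/mol.
NH2 at 300° (staggered): Ph–NH2 gauche; 3.6 = 3.6 kJ/mol.
Max at 120° (18.9 kJ/mol), min at 180° (0.0 kJ/mol); barrier = 18.9 kJ/mol.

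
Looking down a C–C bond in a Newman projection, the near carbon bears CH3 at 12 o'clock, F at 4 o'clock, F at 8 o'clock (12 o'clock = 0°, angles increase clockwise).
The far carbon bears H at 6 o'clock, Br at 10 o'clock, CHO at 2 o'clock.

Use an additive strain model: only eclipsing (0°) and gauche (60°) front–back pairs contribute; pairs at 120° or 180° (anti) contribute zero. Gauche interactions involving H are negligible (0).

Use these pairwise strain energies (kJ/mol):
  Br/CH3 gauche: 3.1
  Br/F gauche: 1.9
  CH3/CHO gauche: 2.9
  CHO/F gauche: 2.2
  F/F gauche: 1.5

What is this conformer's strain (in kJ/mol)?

10.1 kJ/mol

This conformer is staggered. CH3 at 0° is gauche with Br at 300° (3.1); CH3 at 0° is gauche with CHO at 60° (2.9); F at 120° is gauche with CHO at 60° (2.2); F at 240° is gauche with Br at 300° (1.9). Total 10.1 kJ/mol.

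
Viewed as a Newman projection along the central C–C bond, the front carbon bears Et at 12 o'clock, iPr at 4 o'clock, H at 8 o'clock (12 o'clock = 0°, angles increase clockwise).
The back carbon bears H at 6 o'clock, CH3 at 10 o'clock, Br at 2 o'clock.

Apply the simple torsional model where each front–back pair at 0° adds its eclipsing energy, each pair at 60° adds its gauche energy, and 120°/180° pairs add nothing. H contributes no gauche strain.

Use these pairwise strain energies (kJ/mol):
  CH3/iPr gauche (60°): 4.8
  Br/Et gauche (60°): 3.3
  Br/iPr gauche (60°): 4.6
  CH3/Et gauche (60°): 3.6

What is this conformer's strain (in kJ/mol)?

11.5 kJ/mol

This conformer (staggered): Et–CH3 gauche, Et–Br gauche, iPr–Br gauche; 3.6 + 3.3 + 4.6 = 11.5 kJ/mol.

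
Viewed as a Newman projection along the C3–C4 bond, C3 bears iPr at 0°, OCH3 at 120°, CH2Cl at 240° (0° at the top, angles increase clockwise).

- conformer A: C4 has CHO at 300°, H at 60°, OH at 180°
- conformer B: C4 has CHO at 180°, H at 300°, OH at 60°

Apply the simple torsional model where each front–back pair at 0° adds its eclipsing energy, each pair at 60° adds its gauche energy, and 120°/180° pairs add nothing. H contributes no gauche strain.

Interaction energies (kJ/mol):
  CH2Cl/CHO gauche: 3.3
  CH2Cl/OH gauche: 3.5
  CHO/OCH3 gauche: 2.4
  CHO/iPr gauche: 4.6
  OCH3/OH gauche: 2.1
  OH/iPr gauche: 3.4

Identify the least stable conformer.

A (staggered): iPr–CHO gauche, OCH3–OH gauche, CH2Cl–CHO gauche, CH2Cl–OH gauche; 4.6 + 2.1 + 3.3 + 3.5 = 13.5 kJ/mol.
B (staggered): iPr–OH gauche, OCH3–CHO gauche, OCH3–OH gauche, CH2Cl–CHO gauche; 3.4 + 2.4 + 2.1 + 3.3 = 11.2 kJ/mol.
A has the highest total (13.5 kJ/mol).

A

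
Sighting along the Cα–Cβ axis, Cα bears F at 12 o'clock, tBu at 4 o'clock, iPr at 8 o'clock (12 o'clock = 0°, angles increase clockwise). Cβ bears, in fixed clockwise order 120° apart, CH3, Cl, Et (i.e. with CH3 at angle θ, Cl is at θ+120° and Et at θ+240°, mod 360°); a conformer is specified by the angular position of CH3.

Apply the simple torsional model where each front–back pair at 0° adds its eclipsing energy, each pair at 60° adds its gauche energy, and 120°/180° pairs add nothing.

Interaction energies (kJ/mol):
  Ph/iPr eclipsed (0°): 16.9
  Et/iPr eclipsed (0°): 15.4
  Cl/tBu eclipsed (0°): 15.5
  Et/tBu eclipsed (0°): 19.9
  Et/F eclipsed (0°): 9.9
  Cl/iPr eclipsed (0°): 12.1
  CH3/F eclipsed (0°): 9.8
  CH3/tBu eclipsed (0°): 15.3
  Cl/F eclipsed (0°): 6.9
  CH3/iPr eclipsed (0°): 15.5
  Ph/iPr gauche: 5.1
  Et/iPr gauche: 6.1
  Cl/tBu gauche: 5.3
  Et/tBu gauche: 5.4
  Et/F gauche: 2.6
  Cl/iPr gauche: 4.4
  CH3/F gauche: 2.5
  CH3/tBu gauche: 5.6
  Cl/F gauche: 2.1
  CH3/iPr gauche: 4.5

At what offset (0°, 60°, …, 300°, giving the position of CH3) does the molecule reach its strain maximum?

240°

CH3 at 0° (eclipsed): F(0°)/CH3(0°) eclipsed 9.8; tBu(120°)/Cl(120°) eclipsed 15.5; iPr(240°)/Et(240°) eclipsed 15.4 → 40.7 kJ/mol.
CH3 at 60° (staggered): F(0°)/CH3(60°) gauche 2.5; F(0°)/Et(300°) gauche 2.6; tBu(120°)/CH3(60°) gauche 5.6; tBu(120°)/Cl(180°) gauche 5.3; iPr(240°)/Cl(180°) gauche 4.4; iPr(240°)/Et(300°) gauche 6.1 → 26.5 kJ/mol.
CH3 at 120° (eclipsed): F(0°)/Et(0°) eclipsed 9.9; tBu(120°)/CH3(120°) eclipsed 15.3; iPr(240°)/Cl(240°) eclipsed 12.1 → 37.3 kJ/mol.
CH3 at 180° (staggered): F(0°)/Cl(300°) gauche 2.1; F(0°)/Et(60°) gauche 2.6; tBu(120°)/CH3(180°) gauche 5.6; tBu(120°)/Et(60°) gauche 5.4; iPr(240°)/CH3(180°) gauche 4.5; iPr(240°)/Cl(300°) gauche 4.4 → 24.6 kJ/mol.
CH3 at 240° (eclipsed): F(0°)/Cl(0°) eclipsed 6.9; tBu(120°)/Et(120°) eclipsed 19.9; iPr(240°)/CH3(240°) eclipsed 15.5 → 42.3 kJ/mol.
CH3 at 300° (staggered): F(0°)/CH3(300°) gauche 2.5; F(0°)/Cl(60°) gauche 2.1; tBu(120°)/Cl(60°) gauche 5.3; tBu(120°)/Et(180°) gauche 5.4; iPr(240°)/CH3(300°) gauche 4.5; iPr(240°)/Et(180°) gauche 6.1 → 25.9 kJ/mol.
The maximum (42.3 kJ/mol) occurs with CH3 at 240°.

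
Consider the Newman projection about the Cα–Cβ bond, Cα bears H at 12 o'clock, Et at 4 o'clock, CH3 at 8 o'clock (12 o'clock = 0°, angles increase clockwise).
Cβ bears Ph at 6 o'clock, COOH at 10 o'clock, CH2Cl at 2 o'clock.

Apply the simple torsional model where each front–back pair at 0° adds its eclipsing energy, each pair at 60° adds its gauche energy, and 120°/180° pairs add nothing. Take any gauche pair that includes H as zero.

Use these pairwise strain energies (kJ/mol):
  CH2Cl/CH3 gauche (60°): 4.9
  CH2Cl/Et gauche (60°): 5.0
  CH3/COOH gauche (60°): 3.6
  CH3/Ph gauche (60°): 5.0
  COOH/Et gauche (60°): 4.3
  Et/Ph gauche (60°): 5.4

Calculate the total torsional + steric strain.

19.0 kJ/mol

This conformer (staggered): Et–Ph gauche, Et–CH2Cl gauche, CH3–Ph gauche, CH3–COOH gauche; 5.4 + 5.0 + 5.0 + 3.6 = 19.0 kJ/mol.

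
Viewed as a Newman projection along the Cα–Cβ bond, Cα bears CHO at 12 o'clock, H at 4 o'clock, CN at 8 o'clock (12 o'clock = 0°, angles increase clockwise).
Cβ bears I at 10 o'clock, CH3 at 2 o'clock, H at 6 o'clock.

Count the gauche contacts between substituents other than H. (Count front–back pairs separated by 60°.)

Non-H gauche pairs: CHO(0°)/I(300°); CHO(0°)/CH3(60°); CN(240°)/I(300°) — 3 interactions.

3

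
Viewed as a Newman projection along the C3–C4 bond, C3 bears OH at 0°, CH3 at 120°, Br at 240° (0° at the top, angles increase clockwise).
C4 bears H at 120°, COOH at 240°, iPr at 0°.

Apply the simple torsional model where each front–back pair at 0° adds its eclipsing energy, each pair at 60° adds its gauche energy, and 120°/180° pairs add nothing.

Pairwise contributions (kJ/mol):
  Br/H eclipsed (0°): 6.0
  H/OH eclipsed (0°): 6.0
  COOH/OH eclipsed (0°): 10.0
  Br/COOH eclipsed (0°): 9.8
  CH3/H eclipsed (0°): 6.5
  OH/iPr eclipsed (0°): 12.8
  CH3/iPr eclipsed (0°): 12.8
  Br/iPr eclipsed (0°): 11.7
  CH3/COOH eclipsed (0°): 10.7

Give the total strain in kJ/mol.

This conformer (eclipsed): OH–iPr eclipsed, CH3–H eclipsed, Br–COOH eclipsed; 12.8 + 6.5 + 9.8 = 29.1 kJ/mol.

29.1 kJ/mol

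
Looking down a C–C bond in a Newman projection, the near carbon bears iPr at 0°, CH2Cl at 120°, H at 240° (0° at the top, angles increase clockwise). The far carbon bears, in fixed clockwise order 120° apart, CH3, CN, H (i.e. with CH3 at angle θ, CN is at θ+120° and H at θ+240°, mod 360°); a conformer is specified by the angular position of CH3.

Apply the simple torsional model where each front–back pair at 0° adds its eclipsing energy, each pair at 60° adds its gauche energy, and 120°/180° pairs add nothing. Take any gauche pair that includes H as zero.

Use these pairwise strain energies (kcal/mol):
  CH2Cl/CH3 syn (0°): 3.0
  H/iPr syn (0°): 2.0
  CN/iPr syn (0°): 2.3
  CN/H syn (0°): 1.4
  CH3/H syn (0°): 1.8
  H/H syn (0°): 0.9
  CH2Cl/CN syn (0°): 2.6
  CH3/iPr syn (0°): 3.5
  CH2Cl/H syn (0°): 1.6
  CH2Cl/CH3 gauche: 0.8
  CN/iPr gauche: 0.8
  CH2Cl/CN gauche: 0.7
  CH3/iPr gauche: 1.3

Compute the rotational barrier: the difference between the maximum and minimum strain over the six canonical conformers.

5.4 kcal/mol

CH3 at 0° (eclipsed): iPr(0°)/CH3(0°) eclipsed 3.5; CH2Cl(120°)/CN(120°) eclipsed 2.6; H(240°)/H(240°) eclipsed 0.9 → 7.0 kcal/mol.
CH3 at 60° (staggered): iPr(0°)/CH3(60°) gauche 1.3; CH2Cl(120°)/CH3(60°) gauche 0.8; CH2Cl(120°)/CN(180°) gauche 0.7 → 2.8 kcal/mol.
CH3 at 120° (eclipsed): iPr(0°)/H(0°) eclipsed 2.0; CH2Cl(120°)/CH3(120°) eclipsed 3.0; H(240°)/CN(240°) eclipsed 1.4 → 6.4 kcal/mol.
CH3 at 180° (staggered): iPr(0°)/CN(300°) gauche 0.8; CH2Cl(120°)/CH3(180°) gauche 0.8 → 1.6 kcal/mol.
CH3 at 240° (eclipsed): iPr(0°)/CN(0°) eclipsed 2.3; CH2Cl(120°)/H(120°) eclipsed 1.6; H(240°)/CH3(240°) eclipsed 1.8 → 5.7 kcal/mol.
CH3 at 300° (staggered): iPr(0°)/CH3(300°) gauche 1.3; iPr(0°)/CN(60°) gauche 0.8; CH2Cl(120°)/CN(60°) gauche 0.7 → 2.8 kcal/mol.
Max at 0° (7.0 kcal/mol), min at 180° (1.6 kcal/mol); barrier = 5.4 kcal/mol.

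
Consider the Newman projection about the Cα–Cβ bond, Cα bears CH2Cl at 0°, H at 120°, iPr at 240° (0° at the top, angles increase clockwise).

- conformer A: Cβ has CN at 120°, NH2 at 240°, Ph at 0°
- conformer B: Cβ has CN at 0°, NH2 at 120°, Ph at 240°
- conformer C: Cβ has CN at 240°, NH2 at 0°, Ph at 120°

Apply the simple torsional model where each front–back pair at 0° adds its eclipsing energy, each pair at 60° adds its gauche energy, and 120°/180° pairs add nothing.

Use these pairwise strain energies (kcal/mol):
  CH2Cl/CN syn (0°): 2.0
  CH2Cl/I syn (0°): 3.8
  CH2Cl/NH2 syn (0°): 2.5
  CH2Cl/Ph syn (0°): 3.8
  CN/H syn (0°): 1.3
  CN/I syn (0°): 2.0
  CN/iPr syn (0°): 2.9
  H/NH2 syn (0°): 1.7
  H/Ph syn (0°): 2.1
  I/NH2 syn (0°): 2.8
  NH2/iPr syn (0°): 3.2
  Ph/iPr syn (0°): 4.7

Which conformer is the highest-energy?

B

A is eclipsed. CH2Cl at 0° is eclipsed with Ph at 0° (3.8); H at 120° is eclipsed with CN at 120° (1.3); iPr at 240° is eclipsed with NH2 at 240° (3.2). Total 8.3 kcal/mol.
B is eclipsed. CH2Cl at 0° is eclipsed with CN at 0° (2.0); H at 120° is eclipsed with NH2 at 120° (1.7); iPr at 240° is eclipsed with Ph at 240° (4.7). Total 8.4 kcal/mol.
C is eclipsed. CH2Cl at 0° is eclipsed with NH2 at 0° (2.5); H at 120° is eclipsed with Ph at 120° (2.1); iPr at 240° is eclipsed with CN at 240° (2.9). Total 7.5 kcal/mol.
B has the highest total (8.4 kcal/mol).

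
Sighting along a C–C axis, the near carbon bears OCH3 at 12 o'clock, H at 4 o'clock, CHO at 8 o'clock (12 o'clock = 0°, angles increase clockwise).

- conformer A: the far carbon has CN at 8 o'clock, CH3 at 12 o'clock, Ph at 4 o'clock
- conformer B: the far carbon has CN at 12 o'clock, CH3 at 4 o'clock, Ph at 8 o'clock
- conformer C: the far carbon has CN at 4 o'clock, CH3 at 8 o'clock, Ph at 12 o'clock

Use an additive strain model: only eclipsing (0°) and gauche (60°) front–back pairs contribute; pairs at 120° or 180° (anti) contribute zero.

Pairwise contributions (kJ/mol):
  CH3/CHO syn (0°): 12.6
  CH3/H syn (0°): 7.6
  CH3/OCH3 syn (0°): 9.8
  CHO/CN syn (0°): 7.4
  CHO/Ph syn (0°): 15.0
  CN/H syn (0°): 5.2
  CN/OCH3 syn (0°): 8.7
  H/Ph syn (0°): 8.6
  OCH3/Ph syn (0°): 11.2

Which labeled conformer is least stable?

A is eclipsed. OCH3 at 0° is eclipsed with CH3 at 0° (9.8); H at 120° is eclipsed with Ph at 120° (8.6); CHO at 240° is eclipsed with CN at 240° (7.4). Total 25.8 kJ/mol.
B is eclipsed. OCH3 at 0° is eclipsed with CN at 0° (8.7); H at 120° is eclipsed with CH3 at 120° (7.6); CHO at 240° is eclipsed with Ph at 240° (15.0). Total 31.3 kJ/mol.
C is eclipsed. OCH3 at 0° is eclipsed with Ph at 0° (11.2); H at 120° is eclipsed with CN at 120° (5.2); CHO at 240° is eclipsed with CH3 at 240° (12.6). Total 29.0 kJ/mol.
B has the highest total (31.3 kJ/mol).

B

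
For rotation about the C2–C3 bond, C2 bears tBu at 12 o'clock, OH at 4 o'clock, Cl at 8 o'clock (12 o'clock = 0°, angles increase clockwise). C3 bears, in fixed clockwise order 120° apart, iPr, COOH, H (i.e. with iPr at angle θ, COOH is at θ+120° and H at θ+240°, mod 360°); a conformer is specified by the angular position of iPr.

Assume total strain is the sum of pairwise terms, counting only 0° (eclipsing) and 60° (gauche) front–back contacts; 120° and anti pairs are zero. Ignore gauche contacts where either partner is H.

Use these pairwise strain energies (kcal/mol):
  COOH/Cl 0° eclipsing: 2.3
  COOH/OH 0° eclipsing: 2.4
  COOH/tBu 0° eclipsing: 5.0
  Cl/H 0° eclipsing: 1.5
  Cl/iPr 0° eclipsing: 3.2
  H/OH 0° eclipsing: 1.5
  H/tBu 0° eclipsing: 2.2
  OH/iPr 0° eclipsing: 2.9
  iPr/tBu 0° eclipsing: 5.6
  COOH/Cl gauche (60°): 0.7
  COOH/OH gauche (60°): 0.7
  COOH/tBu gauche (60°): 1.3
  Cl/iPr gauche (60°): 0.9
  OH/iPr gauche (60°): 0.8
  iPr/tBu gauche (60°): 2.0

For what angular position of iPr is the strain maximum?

iPr at 0° (eclipsed): tBu(0°)/iPr(0°) eclipsed 5.6; OH(120°)/COOH(120°) eclipsed 2.4; Cl(240°)/H(240°) eclipsed 1.5 → 9.5 kcal/mol.
iPr at 60° (staggered): tBu(0°)/iPr(60°) gauche 2.0; OH(120°)/iPr(60°) gauche 0.8; OH(120°)/COOH(180°) gauche 0.7; Cl(240°)/COOH(180°) gauche 0.7 → 4.2 kcal/mol.
iPr at 120° (eclipsed): tBu(0°)/H(0°) eclipsed 2.2; OH(120°)/iPr(120°) eclipsed 2.9; Cl(240°)/COOH(240°) eclipsed 2.3 → 7.4 kcal/mol.
iPr at 180° (staggered): tBu(0°)/COOH(300°) gauche 1.3; OH(120°)/iPr(180°) gauche 0.8; Cl(240°)/iPr(180°) gauche 0.9; Cl(240°)/COOH(300°) gauche 0.7 → 3.7 kcal/mol.
iPr at 240° (eclipsed): tBu(0°)/COOH(0°) eclipsed 5.0; OH(120°)/H(120°) eclipsed 1.5; Cl(240°)/iPr(240°) eclipsed 3.2 → 9.7 kcal/mol.
iPr at 300° (staggered): tBu(0°)/iPr(300°) gauche 2.0; tBu(0°)/COOH(60°) gauche 1.3; OH(120°)/COOH(60°) gauche 0.7; Cl(240°)/iPr(300°) gauche 0.9 → 4.9 kcal/mol.
The maximum (9.7 kcal/mol) occurs with iPr at 240°.

240°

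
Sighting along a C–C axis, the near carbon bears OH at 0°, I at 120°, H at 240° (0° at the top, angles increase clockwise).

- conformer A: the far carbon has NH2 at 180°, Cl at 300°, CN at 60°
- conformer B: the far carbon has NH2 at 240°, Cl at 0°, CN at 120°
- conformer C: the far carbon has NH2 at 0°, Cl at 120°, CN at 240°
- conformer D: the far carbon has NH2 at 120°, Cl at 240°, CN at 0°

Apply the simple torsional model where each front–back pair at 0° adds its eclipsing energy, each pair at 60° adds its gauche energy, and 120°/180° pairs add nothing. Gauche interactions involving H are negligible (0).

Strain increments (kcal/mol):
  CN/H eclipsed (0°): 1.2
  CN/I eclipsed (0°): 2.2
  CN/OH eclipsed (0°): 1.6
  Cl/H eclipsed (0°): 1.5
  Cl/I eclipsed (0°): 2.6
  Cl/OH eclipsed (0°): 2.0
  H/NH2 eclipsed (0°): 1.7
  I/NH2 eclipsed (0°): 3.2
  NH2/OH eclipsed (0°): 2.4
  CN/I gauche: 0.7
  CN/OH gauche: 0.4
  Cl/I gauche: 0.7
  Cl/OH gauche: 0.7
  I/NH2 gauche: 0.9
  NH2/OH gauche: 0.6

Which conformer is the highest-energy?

A (staggered): OH(0°)/Cl(300°) gauche 0.7; OH(0°)/CN(60°) gauche 0.4; I(120°)/NH2(180°) gauche 0.9; I(120°)/CN(60°) gauche 0.7 → 2.7 kcal/mol.
B (eclipsed): OH(0°)/Cl(0°) eclipsed 2.0; I(120°)/CN(120°) eclipsed 2.2; H(240°)/NH2(240°) eclipsed 1.7 → 5.9 kcal/mol.
C (eclipsed): OH(0°)/NH2(0°) eclipsed 2.4; I(120°)/Cl(120°) eclipsed 2.6; H(240°)/CN(240°) eclipsed 1.2 → 6.2 kcal/mol.
D (eclipsed): OH(0°)/CN(0°) eclipsed 1.6; I(120°)/NH2(120°) eclipsed 3.2; H(240°)/Cl(240°) eclipsed 1.5 → 6.3 kcal/mol.
D has the highest total (6.3 kcal/mol).

D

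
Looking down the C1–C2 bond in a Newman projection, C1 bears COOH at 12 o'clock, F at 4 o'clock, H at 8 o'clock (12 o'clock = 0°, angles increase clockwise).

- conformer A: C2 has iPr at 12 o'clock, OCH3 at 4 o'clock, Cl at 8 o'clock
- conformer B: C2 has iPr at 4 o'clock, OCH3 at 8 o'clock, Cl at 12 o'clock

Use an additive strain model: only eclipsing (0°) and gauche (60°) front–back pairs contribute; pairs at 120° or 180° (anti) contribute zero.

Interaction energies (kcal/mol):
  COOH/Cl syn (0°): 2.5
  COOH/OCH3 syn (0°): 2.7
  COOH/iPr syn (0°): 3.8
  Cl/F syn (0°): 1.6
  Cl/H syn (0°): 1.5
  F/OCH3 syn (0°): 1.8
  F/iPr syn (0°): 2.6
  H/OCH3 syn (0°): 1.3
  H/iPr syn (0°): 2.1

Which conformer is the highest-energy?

A (eclipsed): COOH(0°)/iPr(0°) eclipsed 3.8; F(120°)/OCH3(120°) eclipsed 1.8; H(240°)/Cl(240°) eclipsed 1.5 → 7.1 kcal/mol.
B (eclipsed): COOH(0°)/Cl(0°) eclipsed 2.5; F(120°)/iPr(120°) eclipsed 2.6; H(240°)/OCH3(240°) eclipsed 1.3 → 6.4 kcal/mol.
A has the highest total (7.1 kcal/mol).

A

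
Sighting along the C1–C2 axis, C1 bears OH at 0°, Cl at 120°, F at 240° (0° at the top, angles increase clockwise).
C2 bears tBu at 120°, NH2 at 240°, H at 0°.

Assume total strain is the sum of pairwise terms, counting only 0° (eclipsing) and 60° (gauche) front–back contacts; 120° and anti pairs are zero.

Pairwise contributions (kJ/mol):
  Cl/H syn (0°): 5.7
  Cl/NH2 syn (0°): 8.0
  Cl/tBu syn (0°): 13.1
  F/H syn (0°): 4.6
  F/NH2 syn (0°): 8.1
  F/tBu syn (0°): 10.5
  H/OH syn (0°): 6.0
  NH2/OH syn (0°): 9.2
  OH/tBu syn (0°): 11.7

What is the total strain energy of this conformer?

This conformer (eclipsed): OH–H eclipsed, Cl–tBu eclipsed, F–NH2 eclipsed; 6.0 + 13.1 + 8.1 = 27.2 kJ/mol.

27.2 kJ/mol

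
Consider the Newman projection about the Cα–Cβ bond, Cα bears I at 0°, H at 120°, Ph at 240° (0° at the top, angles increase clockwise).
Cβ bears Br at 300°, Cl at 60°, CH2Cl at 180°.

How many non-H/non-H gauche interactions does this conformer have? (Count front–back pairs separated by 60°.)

Non-H gauche pairs: I(0°)/Br(300°); I(0°)/Cl(60°); Ph(240°)/Br(300°); Ph(240°)/CH2Cl(180°) — 4 interactions.

4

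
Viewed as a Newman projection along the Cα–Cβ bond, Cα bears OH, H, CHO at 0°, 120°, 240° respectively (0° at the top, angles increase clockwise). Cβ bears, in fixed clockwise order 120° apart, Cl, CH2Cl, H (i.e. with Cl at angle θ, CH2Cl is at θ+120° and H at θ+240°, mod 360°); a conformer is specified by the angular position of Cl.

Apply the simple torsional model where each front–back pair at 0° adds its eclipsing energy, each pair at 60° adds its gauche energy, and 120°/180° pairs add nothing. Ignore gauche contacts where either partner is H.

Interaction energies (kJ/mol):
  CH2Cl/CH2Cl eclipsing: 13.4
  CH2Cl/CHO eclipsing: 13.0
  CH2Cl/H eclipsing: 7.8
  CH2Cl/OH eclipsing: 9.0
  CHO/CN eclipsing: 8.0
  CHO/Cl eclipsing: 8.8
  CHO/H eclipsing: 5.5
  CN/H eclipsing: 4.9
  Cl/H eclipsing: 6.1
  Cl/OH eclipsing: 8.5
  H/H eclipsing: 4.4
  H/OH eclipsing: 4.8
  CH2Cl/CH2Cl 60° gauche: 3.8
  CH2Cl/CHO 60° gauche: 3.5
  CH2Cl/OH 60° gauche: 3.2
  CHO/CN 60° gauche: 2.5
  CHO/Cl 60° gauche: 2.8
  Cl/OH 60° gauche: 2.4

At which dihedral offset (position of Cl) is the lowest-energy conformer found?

Cl at 0° is eclipsed. OH at 0° is eclipsed with Cl at 0° (8.5); H at 120° is eclipsed with CH2Cl at 120° (7.8); CHO at 240° is eclipsed with H at 240° (5.5). Total 21.8 kJ/mol.
Cl at 60° is staggered. OH at 0° is gauche with Cl at 60° (2.4); CHO at 240° is gauche with CH2Cl at 180° (3.5). Total 5.9 kJ/mol.
Cl at 120° is eclipsed. OH at 0° is eclipsed with H at 0° (4.8); H at 120° is eclipsed with Cl at 120° (6.1); CHO at 240° is eclipsed with CH2Cl at 240° (13.0). Total 23.9 kJ/mol.
Cl at 180° is staggered. OH at 0° is gauche with CH2Cl at 300° (3.2); CHO at 240° is gauche with Cl at 180° (2.8); CHO at 240° is gauche with CH2Cl at 300° (3.5). Total 9.5 kJ/mol.
Cl at 240° is eclipsed. OH at 0° is eclipsed with CH2Cl at 0° (9.0); H at 120° is eclipsed with H at 120° (4.4); CHO at 240° is eclipsed with Cl at 240° (8.8). Total 22.2 kJ/mol.
Cl at 300° is staggered. OH at 0° is gauche with Cl at 300° (2.4); OH at 0° is gauche with CH2Cl at 60° (3.2); CHO at 240° is gauche with Cl at 300° (2.8). Total 8.4 kJ/mol.
The minimum (5.9 kJ/mol) occurs with Cl at 60°.

60°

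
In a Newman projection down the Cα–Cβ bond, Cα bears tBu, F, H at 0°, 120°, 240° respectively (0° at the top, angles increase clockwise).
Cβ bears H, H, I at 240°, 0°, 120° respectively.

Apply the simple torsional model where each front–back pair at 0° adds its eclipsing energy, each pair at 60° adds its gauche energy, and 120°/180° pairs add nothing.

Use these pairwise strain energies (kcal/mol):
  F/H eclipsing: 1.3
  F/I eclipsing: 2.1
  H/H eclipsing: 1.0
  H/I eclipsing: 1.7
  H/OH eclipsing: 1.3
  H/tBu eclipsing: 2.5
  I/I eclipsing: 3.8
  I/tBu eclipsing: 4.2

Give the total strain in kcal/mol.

This conformer is eclipsed. tBu at 0° is eclipsed with H at 0° (2.5); F at 120° is eclipsed with I at 120° (2.1); H at 240° is eclipsed with H at 240° (1.0). Total 5.6 kcal/mol.

5.6 kcal/mol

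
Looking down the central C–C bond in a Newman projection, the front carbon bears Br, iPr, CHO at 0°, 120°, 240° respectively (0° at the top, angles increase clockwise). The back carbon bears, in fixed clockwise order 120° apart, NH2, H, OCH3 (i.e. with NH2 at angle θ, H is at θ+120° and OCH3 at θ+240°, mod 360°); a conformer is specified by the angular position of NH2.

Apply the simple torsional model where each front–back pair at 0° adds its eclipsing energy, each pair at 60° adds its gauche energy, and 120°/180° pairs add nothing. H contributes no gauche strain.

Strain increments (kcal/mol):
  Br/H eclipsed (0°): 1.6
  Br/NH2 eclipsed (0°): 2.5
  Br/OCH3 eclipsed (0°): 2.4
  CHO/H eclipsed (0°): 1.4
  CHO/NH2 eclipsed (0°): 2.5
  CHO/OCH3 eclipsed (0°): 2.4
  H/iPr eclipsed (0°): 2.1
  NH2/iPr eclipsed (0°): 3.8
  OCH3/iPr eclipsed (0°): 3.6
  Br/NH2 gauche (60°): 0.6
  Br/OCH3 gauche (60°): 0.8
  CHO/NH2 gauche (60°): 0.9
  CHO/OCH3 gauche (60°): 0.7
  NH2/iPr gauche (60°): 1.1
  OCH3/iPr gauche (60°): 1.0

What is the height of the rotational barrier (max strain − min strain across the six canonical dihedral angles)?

4.5 kcal/mol

NH2 at 0° is eclipsed. Br at 0° is eclipsed with NH2 at 0° (2.5); iPr at 120° is eclipsed with H at 120° (2.1); CHO at 240° is eclipsed with OCH3 at 240° (2.4). Total 7.0 kcal/mol.
NH2 at 60° is staggered. Br at 0° is gauche with NH2 at 60° (0.6); Br at 0° is gauche with OCH3 at 300° (0.8); iPr at 120° is gauche with NH2 at 60° (1.1); CHO at 240° is gauche with OCH3 at 300° (0.7). Total 3.2 kcal/mol.
NH2 at 120° is eclipsed. Br at 0° is eclipsed with OCH3 at 0° (2.4); iPr at 120° is eclipsed with NH2 at 120° (3.8); CHO at 240° is eclipsed with H at 240° (1.4). Total 7.6 kcal/mol.
NH2 at 180° is staggered. Br at 0° is gauche with OCH3 at 60° (0.8); iPr at 120° is gauche with NH2 at 180° (1.1); iPr at 120° is gauche with OCH3 at 60° (1.0); CHO at 240° is gauche with NH2 at 180° (0.9). Total 3.8 kcal/mol.
NH2 at 240° is eclipsed. Br at 0° is eclipsed with H at 0° (1.6); iPr at 120° is eclipsed with OCH3 at 120° (3.6); CHO at 240° is eclipsed with NH2 at 240° (2.5). Total 7.7 kcal/mol.
NH2 at 300° is staggered. Br at 0° is gauche with NH2 at 300° (0.6); iPr at 120° is gauche with OCH3 at 180° (1.0); CHO at 240° is gauche with NH2 at 300° (0.9); CHO at 240° is gauche with OCH3 at 180° (0.7). Total 3.2 kcal/mol.
Max at 240° (7.7 kcal/mol), min at 60° (3.2 kcal/mol); barrier = 4.5 kcal/mol.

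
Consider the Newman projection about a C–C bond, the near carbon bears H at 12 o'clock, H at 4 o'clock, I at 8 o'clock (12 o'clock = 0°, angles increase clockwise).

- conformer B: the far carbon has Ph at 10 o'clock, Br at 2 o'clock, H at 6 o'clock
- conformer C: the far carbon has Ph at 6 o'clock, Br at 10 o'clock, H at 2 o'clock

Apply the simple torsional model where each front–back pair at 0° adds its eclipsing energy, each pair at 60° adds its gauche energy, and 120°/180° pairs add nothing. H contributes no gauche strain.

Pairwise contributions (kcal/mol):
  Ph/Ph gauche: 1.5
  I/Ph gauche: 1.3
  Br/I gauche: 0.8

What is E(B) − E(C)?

-0.8 kcal/mol

B (staggered): I(240°)/Ph(300°) gauche 1.3 → 1.3 kcal/mol.
C (staggered): I(240°)/Ph(180°) gauche 1.3; I(240°)/Br(300°) gauche 0.8 → 2.1 kcal/mol.
E(B) − E(C) = 1.3 − 2.1 = -0.8 kcal/mol.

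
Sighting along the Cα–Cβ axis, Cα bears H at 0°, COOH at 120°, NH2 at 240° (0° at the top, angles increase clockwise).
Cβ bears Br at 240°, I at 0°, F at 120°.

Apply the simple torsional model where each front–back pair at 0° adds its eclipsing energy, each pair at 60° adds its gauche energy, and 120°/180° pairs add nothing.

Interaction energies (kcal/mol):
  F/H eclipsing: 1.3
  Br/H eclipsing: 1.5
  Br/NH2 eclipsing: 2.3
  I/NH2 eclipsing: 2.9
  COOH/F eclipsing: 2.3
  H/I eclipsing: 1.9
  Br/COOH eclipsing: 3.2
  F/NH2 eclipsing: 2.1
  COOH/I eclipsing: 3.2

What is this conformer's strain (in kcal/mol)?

This conformer (eclipsed): H–I eclipsed, COOH–F eclipsed, NH2–Br eclipsed; 1.9 + 2.3 + 2.3 = 6.5 kcal/mol.

6.5 kcal/mol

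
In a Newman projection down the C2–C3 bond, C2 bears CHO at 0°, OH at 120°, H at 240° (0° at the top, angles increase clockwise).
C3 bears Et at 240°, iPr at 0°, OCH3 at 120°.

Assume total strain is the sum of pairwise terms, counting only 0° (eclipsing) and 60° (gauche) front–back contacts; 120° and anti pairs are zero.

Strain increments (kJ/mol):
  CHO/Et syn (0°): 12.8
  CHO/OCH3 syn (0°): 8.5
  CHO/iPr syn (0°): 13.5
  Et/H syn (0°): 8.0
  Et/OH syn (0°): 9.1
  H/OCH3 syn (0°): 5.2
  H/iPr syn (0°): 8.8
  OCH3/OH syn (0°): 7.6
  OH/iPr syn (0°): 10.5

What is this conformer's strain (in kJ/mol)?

This conformer is eclipsed. CHO at 0° is eclipsed with iPr at 0° (13.5); OH at 120° is eclipsed with OCH3 at 120° (7.6); H at 240° is eclipsed with Et at 240° (8.0). Total 29.1 kJ/mol.

29.1 kJ/mol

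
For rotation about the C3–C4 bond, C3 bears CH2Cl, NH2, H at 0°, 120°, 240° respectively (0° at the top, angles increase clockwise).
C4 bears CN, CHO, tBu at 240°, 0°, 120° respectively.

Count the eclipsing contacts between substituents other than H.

Non-H eclipsing pairs: CH2Cl(0°)/CHO(0°); NH2(120°)/tBu(120°) — 2 interactions.

2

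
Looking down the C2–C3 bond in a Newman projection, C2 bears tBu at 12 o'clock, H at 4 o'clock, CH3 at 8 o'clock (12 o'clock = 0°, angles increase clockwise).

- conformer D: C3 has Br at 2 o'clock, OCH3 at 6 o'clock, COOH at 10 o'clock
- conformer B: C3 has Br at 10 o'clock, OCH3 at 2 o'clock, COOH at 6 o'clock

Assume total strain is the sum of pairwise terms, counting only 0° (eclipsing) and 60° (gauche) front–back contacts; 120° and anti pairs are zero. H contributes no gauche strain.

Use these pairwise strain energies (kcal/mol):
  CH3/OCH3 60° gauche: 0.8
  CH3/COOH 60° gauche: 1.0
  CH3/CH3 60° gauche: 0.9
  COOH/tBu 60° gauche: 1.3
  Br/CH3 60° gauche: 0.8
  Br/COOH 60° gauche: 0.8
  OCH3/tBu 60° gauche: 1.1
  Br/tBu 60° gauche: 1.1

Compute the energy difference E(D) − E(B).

D is staggered. tBu at 0° is gauche with Br at 60° (1.1); tBu at 0° is gauche with COOH at 300° (1.3); CH3 at 240° is gauche with OCH3 at 180° (0.8); CH3 at 240° is gauche with COOH at 300° (1.0). Total 4.2 kcal/mol.
B is staggered. tBu at 0° is gauche with Br at 300° (1.1); tBu at 0° is gauche with OCH3 at 60° (1.1); CH3 at 240° is gauche with Br at 300° (0.8); CH3 at 240° is gauche with COOH at 180° (1.0). Total 4.0 kcal/mol.
E(D) − E(B) = 4.2 − 4.0 = +0.2 kcal/mol.

+0.2 kcal/mol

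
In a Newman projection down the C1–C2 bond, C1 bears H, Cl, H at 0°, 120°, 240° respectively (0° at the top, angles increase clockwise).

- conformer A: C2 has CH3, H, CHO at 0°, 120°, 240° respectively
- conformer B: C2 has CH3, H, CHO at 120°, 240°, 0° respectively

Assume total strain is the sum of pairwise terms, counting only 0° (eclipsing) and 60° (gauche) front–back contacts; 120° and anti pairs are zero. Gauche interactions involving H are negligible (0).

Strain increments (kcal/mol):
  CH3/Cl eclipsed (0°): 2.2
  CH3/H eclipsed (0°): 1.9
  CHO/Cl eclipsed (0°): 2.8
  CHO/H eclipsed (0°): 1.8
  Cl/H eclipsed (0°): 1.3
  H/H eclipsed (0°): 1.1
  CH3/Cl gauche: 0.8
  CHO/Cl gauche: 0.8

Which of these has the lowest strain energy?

A

A (eclipsed): H(0°)/CH3(0°) eclipsed 1.9; Cl(120°)/H(120°) eclipsed 1.3; H(240°)/CHO(240°) eclipsed 1.8 → 5.0 kcal/mol.
B (eclipsed): H(0°)/CHO(0°) eclipsed 1.8; Cl(120°)/CH3(120°) eclipsed 2.2; H(240°)/H(240°) eclipsed 1.1 → 5.1 kcal/mol.
A has the lowest total (5.0 kcal/mol).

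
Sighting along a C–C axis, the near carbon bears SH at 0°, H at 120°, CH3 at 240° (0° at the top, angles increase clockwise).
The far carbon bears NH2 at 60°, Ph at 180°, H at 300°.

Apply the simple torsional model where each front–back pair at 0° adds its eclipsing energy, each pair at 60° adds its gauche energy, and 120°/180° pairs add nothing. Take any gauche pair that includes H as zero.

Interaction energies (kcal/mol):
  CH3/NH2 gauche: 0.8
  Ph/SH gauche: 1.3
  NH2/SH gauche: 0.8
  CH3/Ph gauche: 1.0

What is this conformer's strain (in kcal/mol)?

This conformer (staggered): SH–NH2 gauche, CH3–Ph gauche; 0.8 + 1.0 = 1.8 kcal/mol.

1.8 kcal/mol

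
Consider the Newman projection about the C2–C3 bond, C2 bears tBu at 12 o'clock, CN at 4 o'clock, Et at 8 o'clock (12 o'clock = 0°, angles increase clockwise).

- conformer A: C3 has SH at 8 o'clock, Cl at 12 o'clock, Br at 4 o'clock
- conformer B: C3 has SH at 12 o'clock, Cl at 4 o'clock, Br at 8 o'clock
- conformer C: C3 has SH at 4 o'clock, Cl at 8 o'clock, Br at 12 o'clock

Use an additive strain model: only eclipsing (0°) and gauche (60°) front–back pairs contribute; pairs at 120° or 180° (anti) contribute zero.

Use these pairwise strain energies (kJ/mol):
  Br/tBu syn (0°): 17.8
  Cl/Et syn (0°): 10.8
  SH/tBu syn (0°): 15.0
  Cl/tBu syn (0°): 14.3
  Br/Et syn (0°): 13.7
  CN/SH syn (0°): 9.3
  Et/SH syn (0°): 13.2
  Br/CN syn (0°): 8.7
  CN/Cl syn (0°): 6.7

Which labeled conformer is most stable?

B

A (eclipsed): tBu–Cl eclipsed, CN–Br eclipsed, Et–SH eclipsed; 14.3 + 8.7 + 13.2 = 36.2 kJ/mol.
B (eclipsed): tBu–SH eclipsed, CN–Cl eclipsed, Et–Br eclipsed; 15.0 + 6.7 + 13.7 = 35.4 kJ/mol.
C (eclipsed): tBu–Br eclipsed, CN–SH eclipsed, Et–Cl eclipsed; 17.8 + 9.3 + 10.8 = 37.9 kJ/mol.
B has the lowest total (35.4 kJ/mol).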